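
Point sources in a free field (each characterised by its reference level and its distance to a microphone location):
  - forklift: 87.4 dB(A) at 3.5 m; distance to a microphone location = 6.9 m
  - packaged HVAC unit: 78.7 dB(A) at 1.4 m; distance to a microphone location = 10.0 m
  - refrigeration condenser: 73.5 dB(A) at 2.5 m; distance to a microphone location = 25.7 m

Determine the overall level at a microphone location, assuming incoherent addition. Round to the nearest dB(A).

Apply inverse-square spreading to bring every level to the receiver, then sum 10^(L/10).
forklift: 87.4 − 20·log₁₀(6.9/3.5) = 87.4 − 5.90 = 81.50 dB(A).
packaged HVAC unit: 78.7 − 20·log₁₀(10.0/1.4) = 78.7 − 17.08 = 61.62 dB(A).
refrigeration condenser: 73.5 − 20·log₁₀(25.7/2.5) = 73.5 − 20.24 = 53.26 dB(A).
Σ 10^(L/10) = 1.431e+08 → L_total = 10·log₁₀(1.431e+08) = 81.56 dB(A).

82 dB(A)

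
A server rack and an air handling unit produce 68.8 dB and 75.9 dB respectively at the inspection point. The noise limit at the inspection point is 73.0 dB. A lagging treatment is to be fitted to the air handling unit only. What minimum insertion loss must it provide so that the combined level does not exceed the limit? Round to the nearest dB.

5 dB

The untreated sources together contribute 10^(68.8/10) = 7.586e+06, i.e. 68.80 dB.
The limit corresponds to 10^(73.0/10) = 1.995e+07; subtracting the fixed part leaves 1.237e+07 for the air handling unit, i.e. 70.92 dB.
So the air handling unit must be reduced from 75.9 to 70.92 dB: IL = 4.98 dB.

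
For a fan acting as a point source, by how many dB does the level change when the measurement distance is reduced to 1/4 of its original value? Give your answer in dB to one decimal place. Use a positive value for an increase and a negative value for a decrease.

With spherical spreading the level changes by −20·log₁₀(r₂/r₁).
ΔL = −20·log₁₀(0.25) = +12.04 dB.

+12.0 dB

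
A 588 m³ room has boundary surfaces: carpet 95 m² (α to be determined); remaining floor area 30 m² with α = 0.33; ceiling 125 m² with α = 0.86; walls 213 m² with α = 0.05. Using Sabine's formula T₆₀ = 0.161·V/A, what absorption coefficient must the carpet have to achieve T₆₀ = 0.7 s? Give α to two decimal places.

A = 0.161·V/T₆₀ = 0.161·588/0.7 = 135.24 m² sabins.
Absorption from the other surfaces = 30·0.33 + 125·0.86 + 213·0.05 = 128.05 m², so the carpet must supply 7.19 m² over 95 m².
α = 7.19/95 = 0.076.

0.08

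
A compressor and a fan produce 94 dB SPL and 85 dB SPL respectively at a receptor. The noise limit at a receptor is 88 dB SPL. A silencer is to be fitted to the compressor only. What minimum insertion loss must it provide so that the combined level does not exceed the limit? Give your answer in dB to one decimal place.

9.0 dB

Everything except the compressor sums to 10^(85/10) = 3.162e+08 in linear terms, 85.00 dB SPL.
The limit corresponds to 10^(88/10) = 6.310e+08; subtracting the fixed part leaves 3.147e+08 for the compressor, i.e. 84.98 dB SPL.
Required insertion loss = 94 − 84.98 = 9.02 dB.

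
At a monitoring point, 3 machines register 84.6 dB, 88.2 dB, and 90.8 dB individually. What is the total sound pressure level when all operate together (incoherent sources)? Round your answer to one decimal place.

Incoherent sources combine by intensity addition: L_total = 10·log₁₀(Σ 10^(L_i/10)).
Σ 10^(L/10) = 10^(84.6/10) + 10^(88.2/10) + 10^(90.8/10) = 2.151e+09.
L_total = 10·log₁₀(2.151e+09) = 93.33 dB.

93.3 dB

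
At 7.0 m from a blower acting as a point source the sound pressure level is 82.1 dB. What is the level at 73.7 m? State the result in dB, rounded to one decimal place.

For a point source, L₂ = L₁ − 20·log₁₀(r₂/r₁).
L₂ = 82.1 − 20·log₁₀(73.7/7.0) = 82.1 − 20.447 = 61.65 dB.

61.7 dB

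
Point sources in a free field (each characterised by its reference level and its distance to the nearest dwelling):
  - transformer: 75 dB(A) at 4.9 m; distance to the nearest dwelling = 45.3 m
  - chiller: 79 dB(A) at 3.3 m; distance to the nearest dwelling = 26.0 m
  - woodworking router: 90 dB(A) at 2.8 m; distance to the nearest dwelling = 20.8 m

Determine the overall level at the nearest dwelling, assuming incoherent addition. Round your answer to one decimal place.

73.0 dB(A)

Apply inverse-square spreading to bring every level to the receiver, then sum 10^(L/10).
transformer: 75 − 20·log₁₀(45.3/4.9) = 75 − 19.32 = 55.68 dB(A).
chiller: 79 − 20·log₁₀(26.0/3.3) = 79 − 17.93 = 61.07 dB(A).
woodworking router: 90 − 20·log₁₀(20.8/2.8) = 90 − 17.42 = 72.58 dB(A).
Σ 10^(L/10) = 1.977e+07 → L_total = 10·log₁₀(1.977e+07) = 72.96 dB(A).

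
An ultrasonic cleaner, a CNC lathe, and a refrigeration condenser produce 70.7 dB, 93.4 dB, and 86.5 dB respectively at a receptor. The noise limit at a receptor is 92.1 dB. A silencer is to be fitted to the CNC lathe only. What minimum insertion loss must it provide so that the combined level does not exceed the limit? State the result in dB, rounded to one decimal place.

2.7 dB

Fixed contribution from the other sources: Σ 10^(L/10) = 10^(70.7/10) + 10^(86.5/10) = 4.584e+08 (86.61 dB).
The limit corresponds to 10^(92.1/10) = 1.622e+09; subtracting the fixed part leaves 1.163e+09 for the CNC lathe, i.e. 90.66 dB.
So the CNC lathe must be reduced from 93.4 to 90.66 dB: IL = 2.74 dB.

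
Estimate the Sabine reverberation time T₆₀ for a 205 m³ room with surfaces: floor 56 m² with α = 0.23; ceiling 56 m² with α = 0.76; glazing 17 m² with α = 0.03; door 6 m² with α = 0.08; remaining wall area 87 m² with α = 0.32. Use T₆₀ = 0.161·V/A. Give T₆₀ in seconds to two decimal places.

0.39 s

Total absorption A = 56·0.23 + 56·0.76 + 17·0.03 + 6·0.08 + 87·0.32 = 84.27 m² sabins.
T₆₀ = 0.161·V/A = 0.161·205/84.27 = 0.392 s.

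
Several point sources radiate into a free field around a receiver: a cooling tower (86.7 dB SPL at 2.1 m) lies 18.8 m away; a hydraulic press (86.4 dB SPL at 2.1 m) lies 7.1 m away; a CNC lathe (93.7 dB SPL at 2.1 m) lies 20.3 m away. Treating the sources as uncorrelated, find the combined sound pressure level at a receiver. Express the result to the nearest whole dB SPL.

78 dB SPL

First find each source's level at the receiver (point-source: −20·log₁₀(r/r_ref)), then combine on an intensity basis.
cooling tower: 86.7 − 20·log₁₀(18.8/2.1) = 86.7 − 19.04 = 67.66 dB SPL.
hydraulic press: 86.4 − 20·log₁₀(7.1/2.1) = 86.4 − 10.58 = 75.82 dB SPL.
CNC lathe: 93.7 − 20·log₁₀(20.3/2.1) = 93.7 − 19.71 = 73.99 dB SPL.
Σ 10^(L/10) = 6.911e+07 → L_total = 10·log₁₀(6.911e+07) = 78.40 dB SPL.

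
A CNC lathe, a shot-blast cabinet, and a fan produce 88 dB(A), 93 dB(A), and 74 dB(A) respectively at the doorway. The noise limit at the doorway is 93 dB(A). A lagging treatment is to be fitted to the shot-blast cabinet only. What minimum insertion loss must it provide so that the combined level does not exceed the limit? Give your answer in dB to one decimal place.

Everything except the shot-blast cabinet sums to 10^(88/10) + 10^(74/10) = 6.561e+08 in linear terms, 88.17 dB(A).
To meet 93 dB(A) overall, the treated shot-blast cabinet may contribute at most 10^(93/10) − 6.561e+08 = 1.339e+09, i.e. 91.27 dB(A).
Required insertion loss = 93 − 91.27 = 1.73 dB.

1.7 dB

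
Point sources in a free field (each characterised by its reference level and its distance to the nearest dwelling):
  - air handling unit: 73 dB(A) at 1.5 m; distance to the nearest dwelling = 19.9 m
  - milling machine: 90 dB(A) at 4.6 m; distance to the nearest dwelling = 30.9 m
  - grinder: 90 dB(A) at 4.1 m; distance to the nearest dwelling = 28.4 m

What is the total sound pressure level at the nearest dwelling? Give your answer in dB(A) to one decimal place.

First find each source's level at the receiver (point-source: −20·log₁₀(r/r_ref)), then combine on an intensity basis.
air handling unit: 73 − 20·log₁₀(19.9/1.5) = 73 − 22.46 = 50.54 dB(A).
milling machine: 90 − 20·log₁₀(30.9/4.6) = 90 − 16.54 = 73.46 dB(A).
grinder: 90 − 20·log₁₀(28.4/4.1) = 90 − 16.81 = 73.19 dB(A).
Σ 10^(L/10) = 4.312e+07 → L_total = 10·log₁₀(4.312e+07) = 76.35 dB(A).

76.3 dB(A)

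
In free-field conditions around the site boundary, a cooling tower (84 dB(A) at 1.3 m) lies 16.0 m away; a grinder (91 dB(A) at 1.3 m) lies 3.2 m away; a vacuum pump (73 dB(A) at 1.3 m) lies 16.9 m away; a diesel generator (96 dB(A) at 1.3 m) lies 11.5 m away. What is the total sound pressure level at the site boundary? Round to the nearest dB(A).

84 dB(A)

First find each source's level at the receiver (point-source: −20·log₁₀(r/r_ref)), then combine on an intensity basis.
cooling tower: 84 − 20·log₁₀(16.0/1.3) = 84 − 21.80 = 62.20 dB(A).
grinder: 91 − 20·log₁₀(3.2/1.3) = 91 − 7.82 = 83.18 dB(A).
vacuum pump: 73 − 20·log₁₀(16.9/1.3) = 73 − 22.28 = 50.72 dB(A).
diesel generator: 96 − 20·log₁₀(11.5/1.3) = 96 − 18.94 = 77.06 dB(A).
Σ 10^(L/10) = 2.604e+08 → L_total = 10·log₁₀(2.604e+08) = 84.16 dB(A).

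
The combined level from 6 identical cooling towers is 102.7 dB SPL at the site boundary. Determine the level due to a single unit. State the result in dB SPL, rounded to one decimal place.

6 equal contributions raise the level by 10·log₁₀ 6 = 7.782 dB, so each unit alone gives 102.7 − 7.782.

94.9 dB SPL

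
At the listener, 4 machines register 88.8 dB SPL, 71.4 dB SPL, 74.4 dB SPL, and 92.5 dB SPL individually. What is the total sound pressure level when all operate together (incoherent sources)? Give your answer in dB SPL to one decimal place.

For uncorrelated sources the intensities add, so convert each level to linear form, sum, and take 10·log₁₀ of the total.
Σ 10^(L/10) = 10^(88.8/10) + 10^(71.4/10) + 10^(74.4/10) + 10^(92.5/10) = 2.578e+09.
L_total = 10·log₁₀(2.578e+09) = 94.11 dB SPL.

94.1 dB SPL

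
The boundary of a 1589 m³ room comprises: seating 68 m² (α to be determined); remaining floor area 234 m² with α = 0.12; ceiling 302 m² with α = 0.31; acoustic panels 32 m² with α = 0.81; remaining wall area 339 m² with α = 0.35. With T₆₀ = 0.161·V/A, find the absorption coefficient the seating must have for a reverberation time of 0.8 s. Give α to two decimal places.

0.79

From T₆₀ = 0.161·V/A, the target T₆₀ = 0.8 s needs A = 0.161·1589/0.8 = 319.79 m².
Absorption from the other surfaces = 234·0.12 + 302·0.31 + 32·0.81 + 339·0.35 = 266.27 m², so the seating must supply 53.52 m² over 68 m².
α = 53.52/68 = 0.787.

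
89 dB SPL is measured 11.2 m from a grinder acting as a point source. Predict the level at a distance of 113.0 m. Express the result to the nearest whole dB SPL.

Spherical spreading from a point source gives a 20·log₁₀(r₂/r₁) drop.
L₂ = 89 − 20·log₁₀(113.0/11.2) = 89 − 20.077 = 68.92 dB SPL.

69 dB SPL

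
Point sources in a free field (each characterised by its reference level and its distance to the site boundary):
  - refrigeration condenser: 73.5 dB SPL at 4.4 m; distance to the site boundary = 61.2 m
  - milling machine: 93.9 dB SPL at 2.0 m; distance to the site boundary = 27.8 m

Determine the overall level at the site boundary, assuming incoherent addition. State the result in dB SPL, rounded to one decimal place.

Propagate each source to the receiver with L = L_ref − 20·log₁₀(r/r_ref), then add intensities.
refrigeration condenser: 73.5 − 20·log₁₀(61.2/4.4) = 73.5 − 22.87 = 50.63 dB SPL.
milling machine: 93.9 − 20·log₁₀(27.8/2.0) = 93.9 − 22.86 = 71.04 dB SPL.
Σ 10^(L/10) = 1.282e+07 → L_total = 10·log₁₀(1.282e+07) = 71.08 dB SPL.

71.1 dB SPL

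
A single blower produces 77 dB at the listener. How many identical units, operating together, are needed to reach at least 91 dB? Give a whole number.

Need L₁ + 10·log₁₀ N ≥ 91, i.e. log₁₀ N ≥ 1.40.
N ≥ 10^(14.0/10) = 25.119, so N = 26.

26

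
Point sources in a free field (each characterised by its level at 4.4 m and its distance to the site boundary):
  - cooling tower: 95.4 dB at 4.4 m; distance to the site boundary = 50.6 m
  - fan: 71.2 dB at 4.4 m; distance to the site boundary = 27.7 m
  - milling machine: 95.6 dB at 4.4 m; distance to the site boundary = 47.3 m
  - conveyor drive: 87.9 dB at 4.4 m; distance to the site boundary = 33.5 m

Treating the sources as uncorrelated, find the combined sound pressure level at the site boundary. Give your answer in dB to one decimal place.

78.4 dB

Apply inverse-square spreading to bring every level to the receiver, then sum 10^(L/10).
cooling tower: 95.4 − 20·log₁₀(50.6/4.4) = 95.4 − 21.21 = 74.19 dB.
fan: 71.2 − 20·log₁₀(27.7/4.4) = 71.2 − 15.98 = 55.22 dB.
milling machine: 95.6 − 20·log₁₀(47.3/4.4) = 95.6 − 20.63 = 74.97 dB.
conveyor drive: 87.9 − 20·log₁₀(33.5/4.4) = 87.9 − 17.63 = 70.27 dB.
Σ 10^(L/10) = 6.861e+07 → L_total = 10·log₁₀(6.861e+07) = 78.36 dB.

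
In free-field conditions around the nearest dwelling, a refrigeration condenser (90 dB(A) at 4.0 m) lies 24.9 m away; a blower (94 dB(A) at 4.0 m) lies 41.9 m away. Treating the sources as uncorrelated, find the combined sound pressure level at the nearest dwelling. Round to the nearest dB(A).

Apply inverse-square spreading to bring every level to the receiver, then sum 10^(L/10).
refrigeration condenser: 90 − 20·log₁₀(24.9/4.0) = 90 − 15.88 = 74.12 dB(A).
blower: 94 − 20·log₁₀(41.9/4.0) = 94 − 20.40 = 73.60 dB(A).
Σ 10^(L/10) = 4.870e+07 → L_total = 10·log₁₀(4.870e+07) = 76.88 dB(A).

77 dB(A)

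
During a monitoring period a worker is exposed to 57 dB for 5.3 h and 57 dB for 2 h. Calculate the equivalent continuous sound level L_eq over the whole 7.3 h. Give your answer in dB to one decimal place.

The energy average is taken in the linear domain: L_eq = 10·log₁₀[(Σ tᵢ·10^(Lᵢ/10))/T], T = 7.3 h.
Σ tᵢ·10^(Lᵢ/10) = 5.3·10^(57/10) + 2·10^(57/10) = 3.659e+06.
L_eq = 10·log₁₀(3.659e+06/7.3) = 57.00 dB.

57.0 dB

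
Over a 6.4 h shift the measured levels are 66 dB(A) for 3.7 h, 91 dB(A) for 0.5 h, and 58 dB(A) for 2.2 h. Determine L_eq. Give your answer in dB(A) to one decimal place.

L_eq = 10·log₁₀[(1/T)·Σ tᵢ·10^(Lᵢ/10)] with T = 6.4 h.
Σ tᵢ·10^(Lᵢ/10) = 3.7·10^(66/10) + 0.5·10^(91/10) + 2.2·10^(58/10) = 6.456e+08.
L_eq = 10·log₁₀(6.456e+08/6.4) = 80.04 dB(A).

80.0 dB(A)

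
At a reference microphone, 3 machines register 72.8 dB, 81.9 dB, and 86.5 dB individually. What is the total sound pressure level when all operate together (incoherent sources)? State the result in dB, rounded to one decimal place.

For uncorrelated sources the intensities add, so convert each level to linear form, sum, and take 10·log₁₀ of the total.
Σ 10^(L/10) = 10^(72.8/10) + 10^(81.9/10) + 10^(86.5/10) = 6.206e+08.
L_total = 10·log₁₀(6.206e+08) = 87.93 dB.

87.9 dB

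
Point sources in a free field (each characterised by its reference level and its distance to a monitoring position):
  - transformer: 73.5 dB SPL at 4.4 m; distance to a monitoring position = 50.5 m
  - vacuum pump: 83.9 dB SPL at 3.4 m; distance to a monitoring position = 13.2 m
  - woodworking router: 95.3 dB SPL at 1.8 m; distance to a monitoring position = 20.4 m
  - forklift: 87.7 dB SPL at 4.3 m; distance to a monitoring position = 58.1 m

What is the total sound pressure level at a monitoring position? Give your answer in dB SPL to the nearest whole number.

77 dB SPL

Apply inverse-square spreading to bring every level to the receiver, then sum 10^(L/10).
transformer: 73.5 − 20·log₁₀(50.5/4.4) = 73.5 − 21.20 = 52.30 dB SPL.
vacuum pump: 83.9 − 20·log₁₀(13.2/3.4) = 83.9 − 11.78 = 72.12 dB SPL.
woodworking router: 95.3 − 20·log₁₀(20.4/1.8) = 95.3 − 21.09 = 74.21 dB SPL.
forklift: 87.7 − 20·log₁₀(58.1/4.3) = 87.7 − 22.61 = 65.09 dB SPL.
Σ 10^(L/10) = 4.606e+07 → L_total = 10·log₁₀(4.606e+07) = 76.63 dB SPL.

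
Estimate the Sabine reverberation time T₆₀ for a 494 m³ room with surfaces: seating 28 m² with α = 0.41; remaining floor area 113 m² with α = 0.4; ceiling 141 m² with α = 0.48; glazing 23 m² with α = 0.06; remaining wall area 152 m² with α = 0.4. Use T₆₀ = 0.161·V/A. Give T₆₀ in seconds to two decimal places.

Summing Sᵢαᵢ: 28·0.41 + 113·0.4 + 141·0.48 + 23·0.06 + 152·0.4 = 186.54 m².
T₆₀ = 0.161·V/A = 0.161·494/186.54 = 0.426 s.

0.43 s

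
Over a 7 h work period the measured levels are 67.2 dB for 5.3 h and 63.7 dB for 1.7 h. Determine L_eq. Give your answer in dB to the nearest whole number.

67 dB

Weight each interval's intensity by its duration and average over T = 7 h:
Σ tᵢ·10^(Lᵢ/10) = 5.3·10^(67.2/10) + 1.7·10^(63.7/10) = 3.180e+07.
L_eq = 10·log₁₀(3.180e+07/7) = 66.57 dB.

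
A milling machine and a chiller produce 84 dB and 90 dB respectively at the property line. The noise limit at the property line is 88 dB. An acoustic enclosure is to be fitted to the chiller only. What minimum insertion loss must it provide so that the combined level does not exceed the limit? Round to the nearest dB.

4 dB

Everything except the chiller sums to 10^(84/10) = 2.512e+08 in linear terms, 84.00 dB.
To meet 88 dB overall, the treated chiller may contribute at most 10^(88/10) − 2.512e+08 = 3.798e+08, i.e. 85.80 dB.
Required insertion loss = 90 − 85.80 = 4.20 dB.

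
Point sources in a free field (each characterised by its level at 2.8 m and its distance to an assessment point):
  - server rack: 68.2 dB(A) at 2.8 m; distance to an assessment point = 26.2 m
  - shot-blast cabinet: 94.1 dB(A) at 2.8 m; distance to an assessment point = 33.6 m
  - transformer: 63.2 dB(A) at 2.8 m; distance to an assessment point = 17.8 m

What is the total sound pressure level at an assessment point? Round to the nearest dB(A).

Propagate each source to the receiver with L = L_ref − 20·log₁₀(r/r_ref), then add intensities.
server rack: 68.2 − 20·log₁₀(26.2/2.8) = 68.2 − 19.42 = 48.78 dB(A).
shot-blast cabinet: 94.1 − 20·log₁₀(33.6/2.8) = 94.1 − 21.58 = 72.52 dB(A).
transformer: 63.2 − 20·log₁₀(17.8/2.8) = 63.2 − 16.07 = 47.13 dB(A).
Σ 10^(L/10) = 1.798e+07 → L_total = 10·log₁₀(1.798e+07) = 72.55 dB(A).

73 dB(A)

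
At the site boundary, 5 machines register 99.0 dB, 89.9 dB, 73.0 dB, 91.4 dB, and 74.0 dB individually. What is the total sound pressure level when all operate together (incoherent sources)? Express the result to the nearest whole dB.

For uncorrelated sources the intensities add, so convert each level to linear form, sum, and take 10·log₁₀ of the total.
Σ 10^(L/10) = 10^(99.0/10) + 10^(89.9/10) + 10^(73.0/10) + 10^(91.4/10) + 10^(74.0/10) = 1.035e+10.
L_total = 10·log₁₀(1.035e+10) = 100.15 dB.

100 dB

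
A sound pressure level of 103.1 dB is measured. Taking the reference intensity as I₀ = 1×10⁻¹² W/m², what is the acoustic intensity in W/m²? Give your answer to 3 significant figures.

0.0204 W/m²

L = 10·log₁₀(I/I₀) ⇒ I = I₀·10^(L/10) = 10⁻¹² × 10^10.31.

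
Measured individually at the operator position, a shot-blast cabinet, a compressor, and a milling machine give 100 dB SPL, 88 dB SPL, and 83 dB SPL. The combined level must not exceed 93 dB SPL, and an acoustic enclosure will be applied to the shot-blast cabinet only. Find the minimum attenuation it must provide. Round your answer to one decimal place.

9.3 dB

Everything except the shot-blast cabinet sums to 10^(88/10) + 10^(83/10) = 8.305e+08 in linear terms, 89.19 dB SPL.
To meet 93 dB SPL overall, the treated shot-blast cabinet may contribute at most 10^(93/10) − 8.305e+08 = 1.165e+09, i.e. 90.66 dB SPL.
So the shot-blast cabinet must be reduced from 100 to 90.66 dB SPL: IL = 9.34 dB.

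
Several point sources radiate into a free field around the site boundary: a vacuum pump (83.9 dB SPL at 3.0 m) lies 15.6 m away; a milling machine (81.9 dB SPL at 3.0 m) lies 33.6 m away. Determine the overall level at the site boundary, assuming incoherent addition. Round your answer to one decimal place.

70.1 dB SPL

First find each source's level at the receiver (point-source: −20·log₁₀(r/r_ref)), then combine on an intensity basis.
vacuum pump: 83.9 − 20·log₁₀(15.6/3.0) = 83.9 − 14.32 = 69.58 dB SPL.
milling machine: 81.9 − 20·log₁₀(33.6/3.0) = 81.9 − 20.98 = 60.92 dB SPL.
Σ 10^(L/10) = 1.031e+07 → L_total = 10·log₁₀(1.031e+07) = 70.13 dB SPL.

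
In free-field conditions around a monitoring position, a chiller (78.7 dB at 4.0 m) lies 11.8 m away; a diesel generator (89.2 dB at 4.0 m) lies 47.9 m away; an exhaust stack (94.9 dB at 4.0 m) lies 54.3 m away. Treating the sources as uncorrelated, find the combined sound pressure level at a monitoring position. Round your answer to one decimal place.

Apply inverse-square spreading to bring every level to the receiver, then sum 10^(L/10).
chiller: 78.7 − 20·log₁₀(11.8/4.0) = 78.7 − 9.40 = 69.30 dB.
diesel generator: 89.2 − 20·log₁₀(47.9/4.0) = 89.2 − 21.57 = 67.63 dB.
exhaust stack: 94.9 − 20·log₁₀(54.3/4.0) = 94.9 − 22.65 = 72.25 dB.
Σ 10^(L/10) = 3.109e+07 → L_total = 10·log₁₀(3.109e+07) = 74.93 dB.

74.9 dB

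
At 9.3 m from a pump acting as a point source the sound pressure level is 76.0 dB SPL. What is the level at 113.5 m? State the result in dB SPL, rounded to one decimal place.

54.3 dB SPL

Point-source attenuation: ΔL = 20·log₁₀(r₂/r₁) = 20·log₁₀(113.5/9.3) = 21.730 dB.
L₂ = 76.0 − 20·log₁₀(113.5/9.3) = 76.0 − 21.730 = 54.27 dB SPL.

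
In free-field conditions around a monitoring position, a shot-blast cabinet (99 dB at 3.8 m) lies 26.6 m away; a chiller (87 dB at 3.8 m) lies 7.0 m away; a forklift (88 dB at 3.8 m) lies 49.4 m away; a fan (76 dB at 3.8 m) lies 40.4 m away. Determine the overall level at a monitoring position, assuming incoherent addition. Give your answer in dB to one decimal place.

First find each source's level at the receiver (point-source: −20·log₁₀(r/r_ref)), then combine on an intensity basis.
shot-blast cabinet: 99 − 20·log₁₀(26.6/3.8) = 99 − 16.90 = 82.10 dB.
chiller: 87 − 20·log₁₀(7.0/3.8) = 87 − 5.31 = 81.69 dB.
forklift: 88 − 20·log₁₀(49.4/3.8) = 88 − 22.28 = 65.72 dB.
fan: 76 − 20·log₁₀(40.4/3.8) = 76 − 20.53 = 55.47 dB.
Σ 10^(L/10) = 3.139e+08 → L_total = 10·log₁₀(3.139e+08) = 84.97 dB.

85.0 dB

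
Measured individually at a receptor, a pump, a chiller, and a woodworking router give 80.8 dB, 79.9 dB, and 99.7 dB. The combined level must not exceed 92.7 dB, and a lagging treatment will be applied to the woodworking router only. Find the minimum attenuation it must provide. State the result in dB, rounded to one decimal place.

7.5 dB

Everything except the woodworking router sums to 10^(80.8/10) + 10^(79.9/10) = 2.180e+08 in linear terms, 83.38 dB.
The limit corresponds to 10^(92.7/10) = 1.862e+09; subtracting the fixed part leaves 1.644e+09 for the woodworking router, i.e. 92.16 dB.
Required insertion loss = 99.7 − 92.16 = 7.54 dB.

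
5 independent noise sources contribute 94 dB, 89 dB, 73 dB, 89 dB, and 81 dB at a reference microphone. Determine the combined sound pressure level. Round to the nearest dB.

96 dB

Incoherent sources combine by intensity addition: L_total = 10·log₁₀(Σ 10^(L_i/10)).
Σ 10^(L/10) = 10^(94/10) + 10^(89/10) + 10^(73/10) + 10^(89/10) + 10^(81/10) = 4.246e+09.
L_total = 10·log₁₀(4.246e+09) = 96.28 dB.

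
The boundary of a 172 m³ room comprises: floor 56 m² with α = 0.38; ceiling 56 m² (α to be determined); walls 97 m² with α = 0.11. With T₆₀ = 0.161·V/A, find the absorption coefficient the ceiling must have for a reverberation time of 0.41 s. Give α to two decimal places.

0.64

From T₆₀ = 0.161·V/A, the target T₆₀ = 0.41 s needs A = 0.161·172/0.41 = 67.54 m².
Absorption from the other surfaces = 56·0.38 + 97·0.11 = 31.95 m², so the ceiling must supply 35.59 m² over 56 m².
α = 35.59/56 = 0.636.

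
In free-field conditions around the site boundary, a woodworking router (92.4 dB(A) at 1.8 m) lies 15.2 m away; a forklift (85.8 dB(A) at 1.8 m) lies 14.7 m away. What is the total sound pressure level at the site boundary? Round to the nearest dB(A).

75 dB(A)

Apply inverse-square spreading to bring every level to the receiver, then sum 10^(L/10).
woodworking router: 92.4 − 20·log₁₀(15.2/1.8) = 92.4 − 18.53 = 73.87 dB(A).
forklift: 85.8 − 20·log₁₀(14.7/1.8) = 85.8 − 18.24 = 67.56 dB(A).
Σ 10^(L/10) = 3.007e+07 → L_total = 10·log₁₀(3.007e+07) = 74.78 dB(A).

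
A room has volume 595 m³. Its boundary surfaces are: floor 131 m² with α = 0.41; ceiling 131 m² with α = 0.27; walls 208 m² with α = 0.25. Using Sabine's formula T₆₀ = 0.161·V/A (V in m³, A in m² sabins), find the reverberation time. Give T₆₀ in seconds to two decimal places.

0.68 s

Total absorption A = 131·0.41 + 131·0.27 + 208·0.25 = 141.08 m² sabins.
T₆₀ = 0.161·V/A = 0.161·595/141.08 = 0.679 s.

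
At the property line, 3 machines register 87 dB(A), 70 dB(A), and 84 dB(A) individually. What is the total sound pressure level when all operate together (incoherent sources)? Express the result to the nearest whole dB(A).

89 dB(A)

For uncorrelated sources the intensities add, so convert each level to linear form, sum, and take 10·log₁₀ of the total.
Σ 10^(L/10) = 10^(87/10) + 10^(70/10) + 10^(84/10) = 7.624e+08.
L_total = 10·log₁₀(7.624e+08) = 88.82 dB(A).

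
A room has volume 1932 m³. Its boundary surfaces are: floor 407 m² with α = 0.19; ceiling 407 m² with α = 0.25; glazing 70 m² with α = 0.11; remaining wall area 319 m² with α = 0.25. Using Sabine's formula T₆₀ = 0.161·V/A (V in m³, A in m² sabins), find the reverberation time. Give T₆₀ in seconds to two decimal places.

A = Σ Sᵢαᵢ = 407·0.19 + 407·0.25 + 70·0.11 + 319·0.25 = 266.53 m².
T₆₀ = 0.161 × 1932 / 266.53 = 1.167 s.

1.17 s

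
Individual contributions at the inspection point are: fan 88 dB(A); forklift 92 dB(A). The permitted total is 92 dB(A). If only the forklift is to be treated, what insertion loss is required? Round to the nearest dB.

Everything except the forklift sums to 10^(88/10) = 6.310e+08 in linear terms, 88.00 dB(A).
To meet 92 dB(A) overall, the treated forklift may contribute at most 10^(92/10) − 6.310e+08 = 9.539e+08, i.e. 89.80 dB(A).
So the forklift must be reduced from 92 to 89.80 dB(A): IL = 2.20 dB.

2 dB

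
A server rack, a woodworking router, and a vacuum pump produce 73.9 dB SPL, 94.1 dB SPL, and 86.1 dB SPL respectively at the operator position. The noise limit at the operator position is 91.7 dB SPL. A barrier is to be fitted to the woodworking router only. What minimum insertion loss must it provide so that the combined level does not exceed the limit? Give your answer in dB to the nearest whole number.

Fixed contribution from the other sources: Σ 10^(L/10) = 10^(73.9/10) + 10^(86.1/10) = 4.319e+08 (86.35 dB SPL).
The limit corresponds to 10^(91.7/10) = 1.479e+09; subtracting the fixed part leaves 1.047e+09 for the woodworking router, i.e. 90.20 dB SPL.
Required insertion loss = 94.1 − 90.20 = 3.90 dB.

4 dB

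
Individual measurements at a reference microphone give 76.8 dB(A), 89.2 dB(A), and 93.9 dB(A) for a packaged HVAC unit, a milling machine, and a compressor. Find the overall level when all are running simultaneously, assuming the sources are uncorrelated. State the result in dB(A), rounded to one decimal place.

Incoherent sources combine by intensity addition: L_total = 10·log₁₀(Σ 10^(L_i/10)).
Σ 10^(L/10) = 10^(76.8/10) + 10^(89.2/10) + 10^(93.9/10) = 3.334e+09.
L_total = 10·log₁₀(3.334e+09) = 95.23 dB(A).

95.2 dB(A)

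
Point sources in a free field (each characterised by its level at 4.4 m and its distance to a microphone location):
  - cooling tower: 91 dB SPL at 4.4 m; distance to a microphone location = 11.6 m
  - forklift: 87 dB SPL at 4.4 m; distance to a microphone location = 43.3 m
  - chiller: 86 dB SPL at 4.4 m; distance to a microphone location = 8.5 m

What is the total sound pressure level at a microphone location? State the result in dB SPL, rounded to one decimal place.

Propagate each source to the receiver with L = L_ref − 20·log₁₀(r/r_ref), then add intensities.
cooling tower: 91 − 20·log₁₀(11.6/4.4) = 91 − 8.42 = 82.58 dB SPL.
forklift: 87 − 20·log₁₀(43.3/4.4) = 87 − 19.86 = 67.14 dB SPL.
chiller: 86 − 20·log₁₀(8.5/4.4) = 86 − 5.72 = 80.28 dB SPL.
Σ 10^(L/10) = 2.930e+08 → L_total = 10·log₁₀(2.930e+08) = 84.67 dB SPL.

84.7 dB SPL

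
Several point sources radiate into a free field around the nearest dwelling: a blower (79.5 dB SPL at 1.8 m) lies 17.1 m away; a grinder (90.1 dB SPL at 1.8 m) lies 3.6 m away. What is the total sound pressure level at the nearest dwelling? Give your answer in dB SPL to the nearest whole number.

First find each source's level at the receiver (point-source: −20·log₁₀(r/r_ref)), then combine on an intensity basis.
blower: 79.5 − 20·log₁₀(17.1/1.8) = 79.5 − 19.55 = 59.95 dB SPL.
grinder: 90.1 − 20·log₁₀(3.6/1.8) = 90.1 − 6.02 = 84.08 dB SPL.
Σ 10^(L/10) = 2.568e+08 → L_total = 10·log₁₀(2.568e+08) = 84.10 dB SPL.

84 dB SPL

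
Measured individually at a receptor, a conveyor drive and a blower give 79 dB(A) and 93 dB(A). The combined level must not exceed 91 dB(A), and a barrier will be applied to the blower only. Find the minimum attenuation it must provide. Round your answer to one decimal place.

2.3 dB

The untreated sources together contribute 10^(79/10) = 7.943e+07, i.e. 79.00 dB(A).
The limit corresponds to 10^(91/10) = 1.259e+09; subtracting the fixed part leaves 1.179e+09 for the blower, i.e. 90.72 dB(A).
So the blower must be reduced from 93 to 90.72 dB(A): IL = 2.28 dB.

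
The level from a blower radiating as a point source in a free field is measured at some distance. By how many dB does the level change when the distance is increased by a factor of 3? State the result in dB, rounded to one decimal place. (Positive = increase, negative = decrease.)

-9.5 dB

Point-source spreading: ΔL = −20·log₁₀(r₂/r₁).
ΔL = −20·log₁₀(3) = -9.54 dB.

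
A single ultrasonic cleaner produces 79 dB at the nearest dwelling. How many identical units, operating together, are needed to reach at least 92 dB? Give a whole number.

20

N identical sources give L₁ + 10·log₁₀ N, so require 10·log₁₀ N ≥ 92 − 79 = 13.0 dB.
N ≥ 10^(13.0/10) = 19.953, so N = 20.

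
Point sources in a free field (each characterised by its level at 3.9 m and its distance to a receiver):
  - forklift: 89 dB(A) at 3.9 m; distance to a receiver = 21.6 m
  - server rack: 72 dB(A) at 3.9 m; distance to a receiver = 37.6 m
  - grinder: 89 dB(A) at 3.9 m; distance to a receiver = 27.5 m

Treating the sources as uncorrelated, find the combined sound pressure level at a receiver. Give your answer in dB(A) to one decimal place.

First find each source's level at the receiver (point-source: −20·log₁₀(r/r_ref)), then combine on an intensity basis.
forklift: 89 − 20·log₁₀(21.6/3.9) = 89 − 14.87 = 74.13 dB(A).
server rack: 72 − 20·log₁₀(37.6/3.9) = 72 − 19.68 = 52.32 dB(A).
grinder: 89 − 20·log₁₀(27.5/3.9) = 89 − 16.97 = 72.03 dB(A).
Σ 10^(L/10) = 4.204e+07 → L_total = 10·log₁₀(4.204e+07) = 76.24 dB(A).

76.2 dB(A)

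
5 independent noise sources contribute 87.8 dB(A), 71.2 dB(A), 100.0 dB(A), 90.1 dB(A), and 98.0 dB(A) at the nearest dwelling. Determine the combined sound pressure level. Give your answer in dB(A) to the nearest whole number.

For uncorrelated sources the intensities add, so convert each level to linear form, sum, and take 10·log₁₀ of the total.
Σ 10^(L/10) = 10^(87.8/10) + 10^(71.2/10) + 10^(100.0/10) + 10^(90.1/10) + 10^(98.0/10) = 1.795e+10.
L_total = 10·log₁₀(1.795e+10) = 102.54 dB(A).

103 dB(A)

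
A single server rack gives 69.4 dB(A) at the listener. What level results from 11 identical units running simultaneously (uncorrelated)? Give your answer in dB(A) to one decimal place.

L_total = L₁ + 10·log₁₀ N for N identical incoherent sources.
L_total = 69.4 + 10·log₁₀(11) = 69.4 + 10.414 = 79.81 dB(A).

79.8 dB(A)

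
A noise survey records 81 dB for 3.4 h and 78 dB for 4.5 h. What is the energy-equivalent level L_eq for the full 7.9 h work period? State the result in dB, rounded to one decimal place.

79.5 dB

The energy average is taken in the linear domain: L_eq = 10·log₁₀[(Σ tᵢ·10^(Lᵢ/10))/T], T = 7.9 h.
Σ tᵢ·10^(Lᵢ/10) = 3.4·10^(81/10) + 4.5·10^(78/10) = 7.120e+08.
L_eq = 10·log₁₀(7.120e+08/7.9) = 79.55 dB.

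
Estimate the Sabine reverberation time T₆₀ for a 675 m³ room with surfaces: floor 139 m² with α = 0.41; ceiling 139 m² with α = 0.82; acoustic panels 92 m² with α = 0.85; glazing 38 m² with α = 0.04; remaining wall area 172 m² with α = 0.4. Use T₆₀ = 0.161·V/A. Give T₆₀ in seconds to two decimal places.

0.34 s

A = Σ Sᵢαᵢ = 139·0.41 + 139·0.82 + 92·0.85 + 38·0.04 + 172·0.4 = 319.49 m².
T₆₀ = 0.161·V/A = 0.161·675/319.49 = 0.340 s.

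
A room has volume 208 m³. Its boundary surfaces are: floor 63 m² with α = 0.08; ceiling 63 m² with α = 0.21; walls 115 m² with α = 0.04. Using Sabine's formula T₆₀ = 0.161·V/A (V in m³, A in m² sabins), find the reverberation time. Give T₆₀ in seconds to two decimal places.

1.46 s

A = Σ Sᵢαᵢ = 63·0.08 + 63·0.21 + 115·0.04 = 22.87 m².
T₆₀ = 0.161·V/A = 0.161·208/22.87 = 1.464 s.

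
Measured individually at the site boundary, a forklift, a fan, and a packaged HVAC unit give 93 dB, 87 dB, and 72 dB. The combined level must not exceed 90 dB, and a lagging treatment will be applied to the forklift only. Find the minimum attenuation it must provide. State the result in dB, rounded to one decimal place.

Everything except the forklift sums to 10^(87/10) + 10^(72/10) = 5.170e+08 in linear terms, 87.14 dB.
To meet 90 dB overall, the treated forklift may contribute at most 10^(90/10) − 5.170e+08 = 4.830e+08, i.e. 86.84 dB.
Required insertion loss = 93 − 86.84 = 6.16 dB.

6.2 dB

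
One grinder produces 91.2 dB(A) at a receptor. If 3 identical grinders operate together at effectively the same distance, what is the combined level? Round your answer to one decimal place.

96.0 dB(A)

With 3 equal, uncorrelated contributions the intensity is 3× that of one unit, giving a rise of 10·log₁₀ 3.
L_total = 91.2 + 10·log₁₀(3) = 91.2 + 4.771 = 95.97 dB(A).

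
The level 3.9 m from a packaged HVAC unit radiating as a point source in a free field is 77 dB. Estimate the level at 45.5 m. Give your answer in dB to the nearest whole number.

For a point source, L₂ = L₁ − 20·log₁₀(r₂/r₁).
L₂ = 77 − 20·log₁₀(45.5/3.9) = 77 − 21.339 = 55.66 dB.

56 dB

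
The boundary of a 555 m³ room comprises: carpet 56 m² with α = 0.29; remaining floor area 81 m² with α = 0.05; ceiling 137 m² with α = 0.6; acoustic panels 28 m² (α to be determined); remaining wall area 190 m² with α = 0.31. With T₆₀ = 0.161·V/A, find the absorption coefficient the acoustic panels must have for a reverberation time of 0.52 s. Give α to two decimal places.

0.37

A = 0.161·V/T₆₀ = 0.161·555/0.52 = 171.84 m² sabins.
Absorption from the other surfaces = 56·0.29 + 81·0.05 + 137·0.6 + 190·0.31 = 161.39 m², so the acoustic panels must supply 10.45 m² over 28 m².
α = 10.45/28 = 0.373.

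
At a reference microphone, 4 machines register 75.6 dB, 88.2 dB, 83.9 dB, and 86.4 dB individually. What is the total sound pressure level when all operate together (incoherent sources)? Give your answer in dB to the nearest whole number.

91 dB

For uncorrelated sources the intensities add, so convert each level to linear form, sum, and take 10·log₁₀ of the total.
Σ 10^(L/10) = 10^(75.6/10) + 10^(88.2/10) + 10^(83.9/10) + 10^(86.4/10) = 1.379e+09.
L_total = 10·log₁₀(1.379e+09) = 91.40 dB.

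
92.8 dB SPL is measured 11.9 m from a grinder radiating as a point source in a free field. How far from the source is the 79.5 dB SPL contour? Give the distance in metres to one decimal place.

55.0 m

The 13.3 dB drop corresponds to a distance ratio of 10^(13.3/20) for a point source.
r₂ = 11.9·10^((92.8−79.5)/20) = 11.9·10^(13.3/20) = 55.02 m.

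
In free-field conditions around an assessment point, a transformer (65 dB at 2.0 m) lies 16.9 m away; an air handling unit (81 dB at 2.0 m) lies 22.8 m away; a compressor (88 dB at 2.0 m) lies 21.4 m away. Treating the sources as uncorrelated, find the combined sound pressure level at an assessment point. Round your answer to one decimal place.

Propagate each source to the receiver with L = L_ref − 20·log₁₀(r/r_ref), then add intensities.
transformer: 65 − 20·log₁₀(16.9/2.0) = 65 − 18.54 = 46.46 dB.
air handling unit: 81 − 20·log₁₀(22.8/2.0) = 81 − 21.14 = 59.86 dB.
compressor: 88 − 20·log₁₀(21.4/2.0) = 88 − 20.59 = 67.41 dB.
Σ 10^(L/10) = 6.524e+06 → L_total = 10·log₁₀(6.524e+06) = 68.15 dB.

68.1 dB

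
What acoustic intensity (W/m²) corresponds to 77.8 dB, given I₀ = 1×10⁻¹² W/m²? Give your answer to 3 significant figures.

6.03e-05 W/m²

I/I₀ = 10^(77.8/10) = 6.026e+07, so I = 6.026e+07 × 10⁻¹² W/m².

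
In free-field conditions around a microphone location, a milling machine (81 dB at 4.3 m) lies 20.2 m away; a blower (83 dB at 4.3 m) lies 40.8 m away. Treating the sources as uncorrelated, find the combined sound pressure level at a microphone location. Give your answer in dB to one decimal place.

69.0 dB

Propagate each source to the receiver with L = L_ref − 20·log₁₀(r/r_ref), then add intensities.
milling machine: 81 − 20·log₁₀(20.2/4.3) = 81 − 13.44 = 67.56 dB.
blower: 83 − 20·log₁₀(40.8/4.3) = 83 − 19.54 = 63.46 dB.
Σ 10^(L/10) = 7.921e+06 → L_total = 10·log₁₀(7.921e+06) = 68.99 dB.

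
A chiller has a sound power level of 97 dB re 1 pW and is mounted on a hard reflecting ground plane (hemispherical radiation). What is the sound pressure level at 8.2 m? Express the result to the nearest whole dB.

L_p = L_w − 10·log₁₀(2π·r²) with r = 8.2 m.
2π·r² = 422.5 m², 10·log₁₀ of that is 26.258 dB.
L_p = 97 − 26.258 = 70.74 dB.

71 dB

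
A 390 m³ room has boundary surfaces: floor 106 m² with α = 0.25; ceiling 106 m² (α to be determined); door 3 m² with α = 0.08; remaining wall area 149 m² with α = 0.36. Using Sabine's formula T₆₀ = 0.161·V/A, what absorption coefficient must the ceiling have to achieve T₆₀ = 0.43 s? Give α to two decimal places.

From T₆₀ = 0.161·V/A, the target T₆₀ = 0.43 s needs A = 0.161·390/0.43 = 146.02 m².
Absorption from the other surfaces = 106·0.25 + 3·0.08 + 149·0.36 = 80.38 m², so the ceiling must supply 65.64 m² over 106 m².
α = 65.64/106 = 0.619.

0.62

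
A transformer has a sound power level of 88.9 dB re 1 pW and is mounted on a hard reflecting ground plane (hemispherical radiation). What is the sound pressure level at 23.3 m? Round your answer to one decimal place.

53.6 dB

The power spreads over a hemisphere of area 2π·r², so L_p = L_w − 10·log₁₀(2π·r²).
2π·r² = 3411 m², 10·log₁₀ of that is 35.329 dB.
L_p = 88.9 − 35.329 = 53.57 dB.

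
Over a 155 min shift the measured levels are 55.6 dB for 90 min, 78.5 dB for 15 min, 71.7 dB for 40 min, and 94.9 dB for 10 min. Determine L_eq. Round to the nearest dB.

83 dB

Weight each interval's intensity by its duration and average over T = 155 min:
Σ tᵢ·10^(Lᵢ/10) = 90·10^(55.6/10) + 15·10^(78.5/10) + 40·10^(71.7/10) + 10·10^(94.9/10) = 3.259e+10.
L_eq = 10·log₁₀(3.259e+10/155) = 83.23 dB.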